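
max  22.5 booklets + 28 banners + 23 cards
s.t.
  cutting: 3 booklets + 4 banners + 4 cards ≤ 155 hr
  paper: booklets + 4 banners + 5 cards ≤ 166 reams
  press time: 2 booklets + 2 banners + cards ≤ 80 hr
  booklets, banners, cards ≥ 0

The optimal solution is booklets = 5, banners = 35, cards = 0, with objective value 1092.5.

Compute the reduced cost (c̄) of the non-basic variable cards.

-2

At the optimum: cutting uses 155 of 155 (binding); paper uses 145 of 166 (slack = 21); press time uses 80 of 80 (binding).
By complementary slackness, y = 0 for the non-binding constraint.
Dual feasibility on the basic columns requires 3·y_cutting + 2·y_press time = 22.5, 4·y_cutting + 2·y_press time = 28.
Solving: y_cutting = 5.5, y_press time = 3.
Reduced cost of cards: c₃ − yᵀa₃ = 23 − (5.5·4 + 3·1) = 23 − 25 = -2.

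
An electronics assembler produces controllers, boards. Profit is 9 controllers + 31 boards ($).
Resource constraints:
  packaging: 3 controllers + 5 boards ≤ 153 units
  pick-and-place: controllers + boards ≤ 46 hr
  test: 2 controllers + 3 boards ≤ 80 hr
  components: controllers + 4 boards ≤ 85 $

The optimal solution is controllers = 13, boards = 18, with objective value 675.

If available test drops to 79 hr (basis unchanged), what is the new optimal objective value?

At the optimum: packaging uses 129 of 153 (slack = 24); pick-and-place uses 31 of 46 (slack = 15); test uses 80 of 80 (binding); components uses 85 of 85 (binding).
By complementary slackness, y = 0 for the non-binding constraints.
The binding rows give the dual system: 2·y_test + 1·y_components = 9 and 3·y_test + 4·y_components = 31.
→ y_test = 1 and y_components = 7.
Δz = y_test·Δb = 1 × (-1) = -1, so new z* = 675 − 1 = 674.

674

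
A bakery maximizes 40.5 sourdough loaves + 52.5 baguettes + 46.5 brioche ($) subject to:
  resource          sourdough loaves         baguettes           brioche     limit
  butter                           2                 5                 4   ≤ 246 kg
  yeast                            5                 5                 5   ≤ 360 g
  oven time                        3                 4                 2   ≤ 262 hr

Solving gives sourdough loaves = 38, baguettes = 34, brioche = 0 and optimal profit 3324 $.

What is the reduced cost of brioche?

-2

Check each constraint at x*: butter 246/246 (tight); yeast 360/360 (tight); oven time 250/262 (slack 12).
Since oven time is not tight, its dual is 0.
The binding rows give the dual system: 2·y_butter + 5·y_yeast = 40.5 and 5·y_butter + 5·y_yeast = 52.5.
Solving: y_butter = 4, y_yeast = 6.5.
Reduced cost of brioche: c₃ − yᵀa₃ = 46.5 − (4·4 + 6.5·5) = 46.5 − 48.5 = -2.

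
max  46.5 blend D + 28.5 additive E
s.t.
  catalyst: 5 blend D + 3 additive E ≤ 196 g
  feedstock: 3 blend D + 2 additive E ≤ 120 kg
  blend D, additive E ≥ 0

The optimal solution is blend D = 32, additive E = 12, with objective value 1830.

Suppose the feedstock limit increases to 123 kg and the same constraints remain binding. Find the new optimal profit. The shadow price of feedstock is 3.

1839

Δb = 3, so new z* = 1830 + (3)·(3) = 1830 + 9 = 1839.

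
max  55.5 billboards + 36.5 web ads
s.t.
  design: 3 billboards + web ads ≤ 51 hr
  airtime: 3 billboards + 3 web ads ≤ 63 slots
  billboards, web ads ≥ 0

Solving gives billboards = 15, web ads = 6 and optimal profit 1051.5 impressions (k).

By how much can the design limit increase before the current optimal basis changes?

12

Binding constraints: design, airtime. The basis is B = [[3,1],[3,3]] with det 6.
Per unit increase in design, x* moves by d = (0.5, -0.5).
The basis stays optimal until web ads reaches 0; allowable increase = 12 hr.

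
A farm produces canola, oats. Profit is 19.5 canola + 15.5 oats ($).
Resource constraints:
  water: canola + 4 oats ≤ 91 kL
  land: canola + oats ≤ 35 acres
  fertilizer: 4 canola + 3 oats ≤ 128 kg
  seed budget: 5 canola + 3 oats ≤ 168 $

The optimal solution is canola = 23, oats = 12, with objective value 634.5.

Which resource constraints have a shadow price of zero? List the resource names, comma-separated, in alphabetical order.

water: 71/91 (slack 20)
land: 35/35 (binding)
fertilizer: 128/128 (binding)
seed budget: 151/168 (slack 17)
By complementary slackness, a constraint with positive slack has shadow price 0 → seed budget, water.

seed budget, water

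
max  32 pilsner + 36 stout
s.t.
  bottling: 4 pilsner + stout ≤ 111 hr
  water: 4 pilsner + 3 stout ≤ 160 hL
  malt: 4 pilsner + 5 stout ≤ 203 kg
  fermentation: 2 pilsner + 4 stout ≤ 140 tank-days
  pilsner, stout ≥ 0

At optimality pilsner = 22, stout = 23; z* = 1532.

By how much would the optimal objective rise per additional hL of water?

0

Check each constraint at x*: bottling 111/111 (tight); water 157/160 (slack 3); malt 203/203 (tight); fermentation 136/140 (slack 4).
Slack constraints have shadow price 0 (complementary slackness).
The binding rows give the dual system: 4·y_bottling + 4·y_malt = 32 and 1·y_bottling + 5·y_malt = 36.
→ y_bottling = 1 and y_malt = 7.
Shadow price of water = 0.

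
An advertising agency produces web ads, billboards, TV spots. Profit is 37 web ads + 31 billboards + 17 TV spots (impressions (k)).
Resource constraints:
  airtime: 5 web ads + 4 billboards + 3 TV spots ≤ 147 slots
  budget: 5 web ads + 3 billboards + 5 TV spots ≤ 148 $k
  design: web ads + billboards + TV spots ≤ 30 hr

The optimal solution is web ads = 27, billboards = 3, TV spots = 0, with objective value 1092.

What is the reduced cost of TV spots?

-8

Check each constraint at x*: airtime 147/147 (tight); budget 144/148 (slack 4); design 30/30 (tight).
Since budget is not tight, its dual is 0.
From A_Bᵀ y = c: 5·y_airtime + 1·y_design = 37; 4·y_airtime + 1·y_design = 31.
This yields shadow prices y_airtime = 6, y_design = 7.
Reduced cost of TV spots: c₃ − yᵀa₃ = 17 − (6·3 + 7·1) = 17 − 25 = -8.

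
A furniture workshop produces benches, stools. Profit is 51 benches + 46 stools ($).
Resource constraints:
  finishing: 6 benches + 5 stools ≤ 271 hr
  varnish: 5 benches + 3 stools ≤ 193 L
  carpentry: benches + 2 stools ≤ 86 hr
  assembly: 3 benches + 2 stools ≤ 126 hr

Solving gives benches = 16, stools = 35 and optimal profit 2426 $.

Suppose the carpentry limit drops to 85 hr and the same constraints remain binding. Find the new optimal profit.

Check each constraint at x*: finishing 271/271 (tight); varnish 185/193 (slack 8); carpentry 86/86 (tight); assembly 118/126 (slack 8).
Slack constraints have shadow price 0 (complementary slackness).
Dual feasibility on the basic columns requires 6·y_finishing + 1·y_carpentry = 51, 5·y_finishing + 2·y_carpentry = 46.
Solving: y_finishing = 8, y_carpentry = 3.
Δz = y_carpentry·Δb = 3 × (-1) = -3, so new z* = 2426 − 3 = 2423.

2423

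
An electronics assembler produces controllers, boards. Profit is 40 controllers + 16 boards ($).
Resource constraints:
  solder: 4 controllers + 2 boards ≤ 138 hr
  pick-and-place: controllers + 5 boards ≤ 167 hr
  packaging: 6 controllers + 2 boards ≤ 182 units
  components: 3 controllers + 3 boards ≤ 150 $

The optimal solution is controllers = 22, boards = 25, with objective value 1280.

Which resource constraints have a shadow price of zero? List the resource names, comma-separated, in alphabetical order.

solder: 138/138 (binding)
pick-and-place: 147/167 (slack 20)
packaging: 182/182 (binding)
components: 141/150 (slack 9)
By complementary slackness, a constraint with positive slack has shadow price 0 → components, pick-and-place.

components, pick-and-place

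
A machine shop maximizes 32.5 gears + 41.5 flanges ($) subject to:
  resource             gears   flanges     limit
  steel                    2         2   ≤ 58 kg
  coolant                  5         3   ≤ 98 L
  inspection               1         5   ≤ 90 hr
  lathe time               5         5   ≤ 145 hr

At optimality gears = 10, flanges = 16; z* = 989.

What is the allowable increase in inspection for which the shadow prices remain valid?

33

Binding constraints: coolant, inspection. The basis is B = [[5,3],[1,5]] with det 22.
Per unit increase in inspection, x* moves by d = (-0.1364, 0.2273).
The basis stays optimal until steel becomes binding; allowable increase = 33 hr.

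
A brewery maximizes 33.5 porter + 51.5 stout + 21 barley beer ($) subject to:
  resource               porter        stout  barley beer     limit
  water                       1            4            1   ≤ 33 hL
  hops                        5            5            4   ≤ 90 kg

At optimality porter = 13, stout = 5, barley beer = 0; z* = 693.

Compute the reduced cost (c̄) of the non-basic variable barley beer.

Check each constraint at x*: water 33/33 (tight); hops 90/90 (tight).
The binding rows give the dual system: 1·y_water + 5·y_hops = 33.5 and 4·y_water + 5·y_hops = 51.5.
Solving: y_water = 6, y_hops = 5.5.
Reduced cost of barley beer: c₃ − yᵀa₃ = 21 − (6·1 + 5.5·4) = 21 − 28 = -7.

-7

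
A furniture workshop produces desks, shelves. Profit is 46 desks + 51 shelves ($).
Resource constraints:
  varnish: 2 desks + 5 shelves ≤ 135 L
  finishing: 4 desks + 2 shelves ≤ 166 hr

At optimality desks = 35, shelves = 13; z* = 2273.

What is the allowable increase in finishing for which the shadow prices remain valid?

104

Binding constraints: varnish, finishing. The basis is B = [[2,5],[4,2]] with det -16.
Per unit increase in finishing, x* moves by d = (0.3125, -0.125).
The basis stays optimal until shelves reaches 0; allowable increase = 104 hr.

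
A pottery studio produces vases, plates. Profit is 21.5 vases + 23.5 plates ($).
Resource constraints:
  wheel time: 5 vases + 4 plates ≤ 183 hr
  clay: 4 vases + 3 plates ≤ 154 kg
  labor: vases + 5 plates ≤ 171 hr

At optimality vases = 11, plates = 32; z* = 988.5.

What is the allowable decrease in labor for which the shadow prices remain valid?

Binding constraints: wheel time, labor. The basis is B = [[5,4],[1,5]] with det 21.
Per unit decrease in labor, x* moves by d = (0.1905, -0.2381).
The basis stays optimal until plates reaches 0; allowable decrease = 134.4 hr.

134.4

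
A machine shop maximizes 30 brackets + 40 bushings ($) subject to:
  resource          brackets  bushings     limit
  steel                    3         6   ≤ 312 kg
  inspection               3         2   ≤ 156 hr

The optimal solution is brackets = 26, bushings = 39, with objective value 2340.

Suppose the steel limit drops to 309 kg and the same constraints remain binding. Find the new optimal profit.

2325

Both steel and inspection are binding at x*.
The binding rows give the dual system: 3·y_steel + 3·y_inspection = 30 and 6·y_steel + 2·y_inspection = 40.
Solving: y_steel = 5, y_inspection = 5.
Δz = y_steel·Δb = 5 × (-3) = -15, so new z* = 2340 − 15 = 2325.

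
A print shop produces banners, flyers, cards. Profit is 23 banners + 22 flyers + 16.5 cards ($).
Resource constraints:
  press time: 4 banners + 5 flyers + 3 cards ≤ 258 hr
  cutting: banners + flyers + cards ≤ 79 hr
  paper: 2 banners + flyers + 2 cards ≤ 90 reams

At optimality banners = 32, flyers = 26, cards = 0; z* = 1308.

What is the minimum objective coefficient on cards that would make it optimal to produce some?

19.5

At the optimum: press time uses 258 of 258 (binding); cutting uses 58 of 79 (slack = 21); paper uses 90 of 90 (binding).
Since cutting is not tight, its dual is 0.
The binding rows give the dual system: 4·y_press time + 2·y_paper = 23 and 5·y_press time + 1·y_paper = 22.
→ y_press time = 3.5 and y_paper = 4.5.
cards enters the basis when its profit ≥ yᵀa₃ = 3.5·3 + 4.5·2 = 19.5.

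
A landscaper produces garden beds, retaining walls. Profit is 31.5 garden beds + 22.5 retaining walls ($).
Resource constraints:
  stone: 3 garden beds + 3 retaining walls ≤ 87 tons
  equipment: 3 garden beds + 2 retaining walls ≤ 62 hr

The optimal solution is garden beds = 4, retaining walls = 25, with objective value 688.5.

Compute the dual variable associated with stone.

1.5

Both stone and equipment are binding at x*.
Dual feasibility on the basic columns requires 3·y_stone + 3·y_equipment = 31.5, 3·y_stone + 2·y_equipment = 22.5.
→ y_stone = 1.5 and y_equipment = 9.
Shadow price of stone = 1.5.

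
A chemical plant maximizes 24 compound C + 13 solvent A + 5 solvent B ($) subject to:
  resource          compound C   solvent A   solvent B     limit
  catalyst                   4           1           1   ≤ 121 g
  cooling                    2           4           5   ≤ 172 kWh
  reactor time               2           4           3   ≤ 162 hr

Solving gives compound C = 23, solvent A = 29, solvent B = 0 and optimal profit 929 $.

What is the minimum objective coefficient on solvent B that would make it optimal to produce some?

At the optimum: catalyst uses 121 of 121 (binding); cooling uses 162 of 172 (slack = 10); reactor time uses 162 of 162 (binding).
Slack constraints have shadow price 0 (complementary slackness).
The binding rows give the dual system: 4·y_catalyst + 2·y_reactor time = 24 and 1·y_catalyst + 4·y_reactor time = 13.
This yields shadow prices y_catalyst = 5, y_reactor time = 2.
solvent B enters the basis when its profit ≥ yᵀa₃ = 5·1 + 2·3 = 11.

11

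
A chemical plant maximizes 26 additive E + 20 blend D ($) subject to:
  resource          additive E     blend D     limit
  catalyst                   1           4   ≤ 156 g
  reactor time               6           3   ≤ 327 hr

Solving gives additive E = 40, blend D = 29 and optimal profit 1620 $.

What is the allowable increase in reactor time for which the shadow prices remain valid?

609

Binding constraints: catalyst, reactor time. The basis is B = [[1,4],[6,3]] with det -21.
Per unit increase in reactor time, x* moves by d = (0.1905, -0.0476).
The basis stays optimal until blend D reaches 0; allowable increase = 609 hr.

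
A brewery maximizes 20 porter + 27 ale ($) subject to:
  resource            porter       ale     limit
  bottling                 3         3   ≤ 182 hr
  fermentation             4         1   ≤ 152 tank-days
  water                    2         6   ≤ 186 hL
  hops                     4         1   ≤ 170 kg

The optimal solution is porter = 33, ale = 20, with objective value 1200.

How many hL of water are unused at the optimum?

water used = 2·33 + 6·20 = 186; slack = 186 − 186 = 0.

0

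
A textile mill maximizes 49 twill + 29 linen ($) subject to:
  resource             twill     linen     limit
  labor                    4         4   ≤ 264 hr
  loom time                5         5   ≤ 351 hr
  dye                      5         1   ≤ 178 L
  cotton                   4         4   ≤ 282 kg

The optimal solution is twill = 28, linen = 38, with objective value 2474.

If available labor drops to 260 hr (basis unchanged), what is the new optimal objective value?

Check each constraint at x*: labor 264/264 (tight); loom time 330/351 (slack 21); dye 178/178 (tight); cotton 264/282 (slack 18).
Slack constraints have shadow price 0 (complementary slackness).
From A_Bᵀ y = c: 4·y_labor + 5·y_dye = 49; 4·y_labor + 1·y_dye = 29.
Solving: y_labor = 6, y_dye = 5.
Δz = y_labor·Δb = 6 × (-4) = -24, so new z* = 2474 − 24 = 2450.

2450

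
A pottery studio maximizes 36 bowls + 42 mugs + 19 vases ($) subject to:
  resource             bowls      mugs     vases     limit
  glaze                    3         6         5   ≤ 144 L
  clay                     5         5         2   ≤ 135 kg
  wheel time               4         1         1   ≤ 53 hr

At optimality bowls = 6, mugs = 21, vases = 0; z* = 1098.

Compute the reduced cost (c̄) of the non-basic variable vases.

Binding: glaze and clay. Non-binding: wheel time (8 unused).
By complementary slackness, y = 0 for the non-binding constraint.
The binding rows give the dual system: 3·y_glaze + 5·y_clay = 36 and 6·y_glaze + 5·y_clay = 42.
This yields shadow prices y_glaze = 2, y_clay = 6.
Reduced cost of vases: c₃ − yᵀa₃ = 19 − (2·5 + 6·2) = 19 − 22 = -3.

-3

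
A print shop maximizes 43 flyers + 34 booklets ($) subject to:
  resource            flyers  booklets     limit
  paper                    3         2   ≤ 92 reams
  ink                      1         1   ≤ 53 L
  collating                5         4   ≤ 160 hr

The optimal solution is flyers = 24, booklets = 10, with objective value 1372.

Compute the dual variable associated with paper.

1

At the optimum: paper uses 92 of 92 (binding); ink uses 34 of 53 (slack = 19); collating uses 160 of 160 (binding).
Since ink is not tight, its dual is 0.
The binding rows give the dual system: 3·y_paper + 5·y_collating = 43 and 2·y_paper + 4·y_collating = 34.
→ y_paper = 1 and y_collating = 8.
Shadow price of paper = 1.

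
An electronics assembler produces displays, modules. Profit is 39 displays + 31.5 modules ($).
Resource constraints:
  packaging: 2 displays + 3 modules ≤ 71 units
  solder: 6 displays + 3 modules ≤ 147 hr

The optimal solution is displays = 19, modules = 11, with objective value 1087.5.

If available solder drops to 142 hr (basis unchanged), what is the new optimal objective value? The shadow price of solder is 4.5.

Δb = -5, so new z* = 1087.5 + (4.5)·(-5) = 1087.5 − 22.5 = 1065.

1065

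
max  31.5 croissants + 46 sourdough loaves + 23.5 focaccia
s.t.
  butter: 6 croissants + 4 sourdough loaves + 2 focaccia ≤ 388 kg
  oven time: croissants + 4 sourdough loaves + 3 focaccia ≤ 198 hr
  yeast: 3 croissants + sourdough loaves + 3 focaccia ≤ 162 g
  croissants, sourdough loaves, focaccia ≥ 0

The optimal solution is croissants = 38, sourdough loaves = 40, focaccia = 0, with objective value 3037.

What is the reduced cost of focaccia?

Check each constraint at x*: butter 388/388 (tight); oven time 198/198 (tight); yeast 154/162 (slack 8).
Slack constraints have shadow price 0 (complementary slackness).
The binding rows give the dual system: 6·y_butter + 1·y_oven time = 31.5 and 4·y_butter + 4·y_oven time = 46.
This yields shadow prices y_butter = 4, y_oven time = 7.5.
Reduced cost of focaccia: c₃ − yᵀa₃ = 23.5 − (4·2 + 7.5·3) = 23.5 − 30.5 = -7.

-7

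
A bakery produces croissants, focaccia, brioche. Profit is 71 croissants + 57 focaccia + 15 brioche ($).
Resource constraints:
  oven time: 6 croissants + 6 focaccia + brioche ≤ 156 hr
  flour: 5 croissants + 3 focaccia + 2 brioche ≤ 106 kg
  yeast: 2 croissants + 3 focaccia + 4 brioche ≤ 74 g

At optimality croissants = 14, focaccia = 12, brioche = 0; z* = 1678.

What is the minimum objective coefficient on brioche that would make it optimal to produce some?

20

Binding: oven time and flour. Non-binding: yeast (10 unused).
By complementary slackness, y = 0 for the non-binding constraint.
Dual feasibility on the basic columns requires 6·y_oven time + 5·y_flour = 71, 6·y_oven time + 3·y_flour = 57.
→ y_oven time = 6 and y_flour = 7.
brioche enters the basis when its profit ≥ yᵀa₃ = 6·1 + 7·2 = 20.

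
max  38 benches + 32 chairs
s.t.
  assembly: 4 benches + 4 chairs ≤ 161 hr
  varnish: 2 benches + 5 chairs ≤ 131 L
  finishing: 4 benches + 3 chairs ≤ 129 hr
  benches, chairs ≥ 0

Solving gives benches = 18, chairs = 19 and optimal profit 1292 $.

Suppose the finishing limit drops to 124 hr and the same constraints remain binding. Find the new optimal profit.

At the optimum: assembly uses 148 of 161 (slack = 13); varnish uses 131 of 131 (binding); finishing uses 129 of 129 (binding).
Since assembly is not tight, its dual is 0.
From A_Bᵀ y = c: 2·y_varnish + 4·y_finishing = 38; 5·y_varnish + 3·y_finishing = 32.
This yields shadow prices y_varnish = 1, y_finishing = 9.
Δz = y_finishing·Δb = 9 × (-5) = -45, so new z* = 1292 − 45 = 1247.

1247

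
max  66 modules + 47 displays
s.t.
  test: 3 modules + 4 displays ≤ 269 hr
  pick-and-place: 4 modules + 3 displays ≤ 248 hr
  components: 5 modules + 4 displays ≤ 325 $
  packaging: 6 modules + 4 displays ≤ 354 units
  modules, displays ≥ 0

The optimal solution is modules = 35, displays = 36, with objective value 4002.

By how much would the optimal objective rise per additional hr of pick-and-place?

Binding: pick-and-place and packaging. Non-binding: test (20 unused), components (6 unused).
Since test, components are not tight, their duals are 0.
Dual feasibility on the basic columns requires 4·y_pick-and-place + 6·y_packaging = 66, 3·y_pick-and-place + 4·y_packaging = 47.
→ y_pick-and-place = 9 and y_packaging = 5.
Shadow price of pick-and-place = 9.

9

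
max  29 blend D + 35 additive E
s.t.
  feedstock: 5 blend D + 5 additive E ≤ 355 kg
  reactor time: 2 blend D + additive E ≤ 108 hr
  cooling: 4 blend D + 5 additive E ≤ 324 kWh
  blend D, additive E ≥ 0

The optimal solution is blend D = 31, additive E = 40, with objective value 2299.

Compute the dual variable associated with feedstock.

1

Check each constraint at x*: feedstock 355/355 (tight); reactor time 102/108 (slack 6); cooling 324/324 (tight).
Slack constraints have shadow price 0 (complementary slackness).
Dual feasibility on the basic columns requires 5·y_feedstock + 4·y_cooling = 29, 5·y_feedstock + 5·y_cooling = 35.
→ y_feedstock = 1 and y_cooling = 6.
Shadow price of feedstock = 1.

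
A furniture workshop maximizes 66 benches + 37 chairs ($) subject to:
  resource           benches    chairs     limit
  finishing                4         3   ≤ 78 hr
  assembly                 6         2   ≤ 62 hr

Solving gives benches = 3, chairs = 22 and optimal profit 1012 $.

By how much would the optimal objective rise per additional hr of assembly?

Check each constraint at x*: finishing 78/78 (tight); assembly 62/62 (tight).
From A_Bᵀ y = c: 4·y_finishing + 6·y_assembly = 66; 3·y_finishing + 2·y_assembly = 37.
This yields shadow prices y_finishing = 9, y_assembly = 5.
Shadow price of assembly = 5.

5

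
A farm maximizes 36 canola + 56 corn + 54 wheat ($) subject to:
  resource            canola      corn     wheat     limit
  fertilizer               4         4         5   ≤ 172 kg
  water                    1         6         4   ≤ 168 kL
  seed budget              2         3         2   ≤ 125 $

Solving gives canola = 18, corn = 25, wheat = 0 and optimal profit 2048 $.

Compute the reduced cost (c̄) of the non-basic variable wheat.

-2

At the optimum: fertilizer uses 172 of 172 (binding); water uses 168 of 168 (binding); seed budget uses 111 of 125 (slack = 14).
Since seed budget is not tight, its dual is 0.
The binding rows give the dual system: 4·y_fertilizer + 1·y_water = 36 and 4·y_fertilizer + 6·y_water = 56.
This yields shadow prices y_fertilizer = 8, y_water = 4.
Reduced cost of wheat: c₃ − yᵀa₃ = 54 − (8·5 + 4·4) = 54 − 56 = -2.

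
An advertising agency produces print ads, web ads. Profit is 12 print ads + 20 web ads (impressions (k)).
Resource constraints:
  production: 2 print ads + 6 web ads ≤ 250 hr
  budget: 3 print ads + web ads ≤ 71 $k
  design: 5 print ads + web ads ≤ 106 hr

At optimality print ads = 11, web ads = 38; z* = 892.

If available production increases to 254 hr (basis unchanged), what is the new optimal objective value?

904

At the optimum: production uses 250 of 250 (binding); budget uses 71 of 71 (binding); design uses 93 of 106 (slack = 13).
Slack constraints have shadow price 0 (complementary slackness).
The binding rows give the dual system: 2·y_production + 3·y_budget = 12 and 6·y_production + 1·y_budget = 20.
→ y_production = 3 and y_budget = 2.
Δz = y_production·Δb = 3 × (4) = 12, so new z* = 892 + 12 = 904.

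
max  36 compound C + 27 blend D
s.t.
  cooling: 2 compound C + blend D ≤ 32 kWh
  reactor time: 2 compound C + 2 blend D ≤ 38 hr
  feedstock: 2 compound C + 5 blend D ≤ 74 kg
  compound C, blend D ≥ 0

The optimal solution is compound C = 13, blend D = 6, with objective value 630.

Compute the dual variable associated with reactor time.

At the optimum: cooling uses 32 of 32 (binding); reactor time uses 38 of 38 (binding); feedstock uses 56 of 74 (slack = 18).
Since feedstock is not tight, its dual is 0.
Dual feasibility on the basic columns requires 2·y_cooling + 2·y_reactor time = 36, 1·y_cooling + 2·y_reactor time = 27.
→ y_cooling = 9 and y_reactor time = 9.
Shadow price of reactor time = 9.

9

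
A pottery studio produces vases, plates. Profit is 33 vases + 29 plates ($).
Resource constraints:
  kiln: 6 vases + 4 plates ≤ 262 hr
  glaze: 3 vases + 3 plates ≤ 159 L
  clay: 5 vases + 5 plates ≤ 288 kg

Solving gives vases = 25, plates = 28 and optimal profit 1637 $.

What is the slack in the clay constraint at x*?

clay used = 5·25 + 5·28 = 265; slack = 288 − 265 = 23.

23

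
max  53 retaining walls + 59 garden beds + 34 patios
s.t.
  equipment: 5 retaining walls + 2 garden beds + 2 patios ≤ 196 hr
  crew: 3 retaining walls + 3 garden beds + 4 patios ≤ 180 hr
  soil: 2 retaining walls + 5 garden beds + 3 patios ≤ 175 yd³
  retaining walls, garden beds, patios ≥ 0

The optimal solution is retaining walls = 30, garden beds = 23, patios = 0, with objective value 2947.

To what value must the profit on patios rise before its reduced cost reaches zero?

41

Check each constraint at x*: equipment 196/196 (tight); crew 159/180 (slack 21); soil 175/175 (tight).
Slack constraints have shadow price 0 (complementary slackness).
Dual feasibility on the basic columns requires 5·y_equipment + 2·y_soil = 53, 2·y_equipment + 5·y_soil = 59.
This yields shadow prices y_equipment = 7, y_soil = 9.
patios enters the basis when its profit ≥ yᵀa₃ = 7·2 + 9·3 = 41.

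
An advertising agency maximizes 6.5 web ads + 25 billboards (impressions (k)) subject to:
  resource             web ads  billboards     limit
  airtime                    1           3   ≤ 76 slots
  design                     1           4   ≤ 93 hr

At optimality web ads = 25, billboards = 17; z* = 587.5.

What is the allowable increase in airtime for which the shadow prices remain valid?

17

Binding constraints: airtime, design. The basis is B = [[1,3],[1,4]] with det 1.
Per unit increase in airtime, x* moves by d = (4, -1).
The basis stays optimal until billboards reaches 0; allowable increase = 17 slots.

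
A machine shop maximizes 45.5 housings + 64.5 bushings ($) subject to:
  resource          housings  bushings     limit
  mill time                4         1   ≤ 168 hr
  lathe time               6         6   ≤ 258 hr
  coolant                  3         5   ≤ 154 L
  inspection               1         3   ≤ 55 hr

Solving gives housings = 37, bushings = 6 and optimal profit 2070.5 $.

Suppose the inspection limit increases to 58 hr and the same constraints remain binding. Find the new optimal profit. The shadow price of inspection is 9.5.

Δb = 3, so new z* = 2070.5 + (9.5)·(3) = 2070.5 + 28.5 = 2099.

2099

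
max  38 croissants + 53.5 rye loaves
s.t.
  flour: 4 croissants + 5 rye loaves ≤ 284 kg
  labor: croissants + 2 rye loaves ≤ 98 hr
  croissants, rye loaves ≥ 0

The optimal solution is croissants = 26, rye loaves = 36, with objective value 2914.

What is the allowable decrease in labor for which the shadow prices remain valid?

27

Binding constraints: flour, labor. The basis is B = [[4,5],[1,2]] with det 3.
Per unit decrease in labor, x* moves by d = (1.6667, -1.3333).
The basis stays optimal until rye loaves reaches 0; allowable decrease = 27 hr.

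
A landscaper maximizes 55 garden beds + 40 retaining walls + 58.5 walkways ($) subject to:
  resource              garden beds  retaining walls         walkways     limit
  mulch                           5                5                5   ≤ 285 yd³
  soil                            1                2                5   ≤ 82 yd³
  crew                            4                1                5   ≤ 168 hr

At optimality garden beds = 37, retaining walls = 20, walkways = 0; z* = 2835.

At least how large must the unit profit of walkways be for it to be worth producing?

60

Binding: mulch and crew. Non-binding: soil (5 unused).
Slack constraints have shadow price 0 (complementary slackness).
The binding rows give the dual system: 5·y_mulch + 4·y_crew = 55 and 5·y_mulch + 1·y_crew = 40.
This yields shadow prices y_mulch = 7, y_crew = 5.
walkways enters the basis when its profit ≥ yᵀa₃ = 7·5 + 5·5 = 60.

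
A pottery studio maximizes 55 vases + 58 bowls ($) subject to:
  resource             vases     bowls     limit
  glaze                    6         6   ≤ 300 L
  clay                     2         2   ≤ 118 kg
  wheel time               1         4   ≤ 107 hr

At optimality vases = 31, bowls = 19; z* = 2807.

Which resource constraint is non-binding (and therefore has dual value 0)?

clay

glaze: 300/300 (binding)
clay: 100/118 (slack 18)
wheel time: 107/107 (binding)
By complementary slackness, a constraint with positive slack has shadow price 0 → clay.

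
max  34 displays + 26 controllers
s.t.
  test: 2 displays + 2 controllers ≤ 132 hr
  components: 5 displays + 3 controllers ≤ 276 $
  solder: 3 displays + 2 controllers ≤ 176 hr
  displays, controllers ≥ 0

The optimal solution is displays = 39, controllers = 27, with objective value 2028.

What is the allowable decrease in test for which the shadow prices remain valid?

21.6

Binding constraints: test, components. The basis is B = [[2,2],[5,3]] with det -4.
Per unit decrease in test, x* moves by d = (0.75, -1.25).
The basis stays optimal until controllers reaches 0; allowable decrease = 21.6 hr.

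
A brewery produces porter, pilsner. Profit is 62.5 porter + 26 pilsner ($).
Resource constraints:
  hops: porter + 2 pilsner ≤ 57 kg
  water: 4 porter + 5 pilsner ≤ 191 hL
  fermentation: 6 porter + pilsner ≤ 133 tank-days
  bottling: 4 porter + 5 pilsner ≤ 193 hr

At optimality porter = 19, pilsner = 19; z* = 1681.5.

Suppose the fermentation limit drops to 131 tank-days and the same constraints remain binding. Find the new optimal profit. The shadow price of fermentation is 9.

1663.5

Δb = -2, so new z* = 1681.5 + (9)·(-2) = 1681.5 − 18 = 1663.5.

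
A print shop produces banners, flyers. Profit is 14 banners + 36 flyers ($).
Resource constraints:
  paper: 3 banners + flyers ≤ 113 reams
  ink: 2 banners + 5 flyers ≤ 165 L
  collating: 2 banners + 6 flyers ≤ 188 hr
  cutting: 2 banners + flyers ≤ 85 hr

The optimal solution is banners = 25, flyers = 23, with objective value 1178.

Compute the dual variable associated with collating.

Binding: ink and collating. Non-binding: paper (15 unused), cutting (12 unused).
By complementary slackness, y = 0 for the non-binding constraints.
Dual feasibility on the basic columns requires 2·y_ink + 2·y_collating = 14, 5·y_ink + 6·y_collating = 36.
→ y_ink = 6 and y_collating = 1.
Shadow price of collating = 1.

1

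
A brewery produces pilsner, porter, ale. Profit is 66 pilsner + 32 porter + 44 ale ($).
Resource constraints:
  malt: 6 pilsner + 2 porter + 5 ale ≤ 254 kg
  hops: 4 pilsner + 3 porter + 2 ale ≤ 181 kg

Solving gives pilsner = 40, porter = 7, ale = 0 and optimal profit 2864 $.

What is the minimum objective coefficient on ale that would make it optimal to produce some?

Check each constraint at x*: malt 254/254 (tight); hops 181/181 (tight).
Dual feasibility on the basic columns requires 6·y_malt + 4·y_hops = 66, 2·y_malt + 3·y_hops = 32.
→ y_malt = 7 and y_hops = 6.
ale enters the basis when its profit ≥ yᵀa₃ = 7·5 + 6·2 = 47.

47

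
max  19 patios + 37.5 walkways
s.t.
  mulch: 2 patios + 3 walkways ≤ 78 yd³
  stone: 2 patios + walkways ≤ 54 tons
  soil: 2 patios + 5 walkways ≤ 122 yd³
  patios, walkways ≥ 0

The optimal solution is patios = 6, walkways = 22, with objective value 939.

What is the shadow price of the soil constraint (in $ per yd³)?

At the optimum: mulch uses 78 of 78 (binding); stone uses 34 of 54 (slack = 20); soil uses 122 of 122 (binding).
Since stone is not tight, its dual is 0.
From A_Bᵀ y = c: 2·y_mulch + 2·y_soil = 19; 3·y_mulch + 5·y_soil = 37.5.
Solving: y_mulch = 5, y_soil = 4.5.
Shadow price of soil = 4.5.

4.5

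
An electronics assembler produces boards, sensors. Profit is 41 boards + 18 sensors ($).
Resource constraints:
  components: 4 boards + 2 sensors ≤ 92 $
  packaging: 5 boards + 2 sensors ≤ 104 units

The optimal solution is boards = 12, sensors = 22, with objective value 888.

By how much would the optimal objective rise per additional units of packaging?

Both components and packaging are binding at x*.
The binding rows give the dual system: 4·y_components + 5·y_packaging = 41 and 2·y_components + 2·y_packaging = 18.
→ y_components = 4 and y_packaging = 5.
Shadow price of packaging = 5.

5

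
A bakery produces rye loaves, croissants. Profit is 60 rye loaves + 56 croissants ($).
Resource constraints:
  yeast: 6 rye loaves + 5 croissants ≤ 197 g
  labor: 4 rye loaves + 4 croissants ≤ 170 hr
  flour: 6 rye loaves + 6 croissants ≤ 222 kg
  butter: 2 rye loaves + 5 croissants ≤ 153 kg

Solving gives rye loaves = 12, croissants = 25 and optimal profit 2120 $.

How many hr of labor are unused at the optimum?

22

labor used = 4·12 + 4·25 = 148; slack = 170 − 148 = 22.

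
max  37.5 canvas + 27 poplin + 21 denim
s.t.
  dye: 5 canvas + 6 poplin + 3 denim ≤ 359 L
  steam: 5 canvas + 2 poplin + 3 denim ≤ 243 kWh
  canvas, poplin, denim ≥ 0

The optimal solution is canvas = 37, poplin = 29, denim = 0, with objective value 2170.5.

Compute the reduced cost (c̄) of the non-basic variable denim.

-1.5

Both dye and steam are binding at x*.
The binding rows give the dual system: 5·y_dye + 5·y_steam = 37.5 and 6·y_dye + 2·y_steam = 27.
→ y_dye = 3 and y_steam = 4.5.
Reduced cost of denim: c₃ − yᵀa₃ = 21 − (3·3 + 4.5·3) = 21 − 22.5 = -1.5.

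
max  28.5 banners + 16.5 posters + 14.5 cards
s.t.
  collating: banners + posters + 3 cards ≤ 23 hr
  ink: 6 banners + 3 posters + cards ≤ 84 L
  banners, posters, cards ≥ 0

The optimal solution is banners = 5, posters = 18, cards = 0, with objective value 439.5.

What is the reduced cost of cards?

At the optimum: collating uses 23 of 23 (binding); ink uses 84 of 84 (binding).
From A_Bᵀ y = c: 1·y_collating + 6·y_ink = 28.5; 1·y_collating + 3·y_ink = 16.5.
Solving: y_collating = 4.5, y_ink = 4.
Reduced cost of cards: c₃ − yᵀa₃ = 14.5 − (4.5·3 + 4·1) = 14.5 − 17.5 = -3.

-3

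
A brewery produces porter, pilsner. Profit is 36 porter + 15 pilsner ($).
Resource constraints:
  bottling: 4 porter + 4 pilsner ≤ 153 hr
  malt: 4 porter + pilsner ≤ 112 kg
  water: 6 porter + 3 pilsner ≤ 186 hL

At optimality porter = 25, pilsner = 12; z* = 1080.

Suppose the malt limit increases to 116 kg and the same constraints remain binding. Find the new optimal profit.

1092

Check each constraint at x*: bottling 148/153 (slack 5); malt 112/112 (tight); water 186/186 (tight).
By complementary slackness, y = 0 for the non-binding constraint.
Dual feasibility on the basic columns requires 4·y_malt + 6·y_water = 36, 1·y_malt + 3·y_water = 15.
→ y_malt = 3 and y_water = 4.
Δz = y_malt·Δb = 3 × (4) = 12, so new z* = 1080 + 12 = 1092.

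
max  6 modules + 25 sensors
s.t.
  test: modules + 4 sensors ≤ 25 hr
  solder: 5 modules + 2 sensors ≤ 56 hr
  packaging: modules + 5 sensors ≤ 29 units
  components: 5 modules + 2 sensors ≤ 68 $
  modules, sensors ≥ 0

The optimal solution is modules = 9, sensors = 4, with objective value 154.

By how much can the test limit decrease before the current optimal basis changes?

Binding constraints: test, packaging. The basis is B = [[1,4],[1,5]] with det 1.
Per unit decrease in test, x* moves by d = (-5, 1).
The basis stays optimal until modules reaches 0; allowable decrease = 1.8 hr.

1.8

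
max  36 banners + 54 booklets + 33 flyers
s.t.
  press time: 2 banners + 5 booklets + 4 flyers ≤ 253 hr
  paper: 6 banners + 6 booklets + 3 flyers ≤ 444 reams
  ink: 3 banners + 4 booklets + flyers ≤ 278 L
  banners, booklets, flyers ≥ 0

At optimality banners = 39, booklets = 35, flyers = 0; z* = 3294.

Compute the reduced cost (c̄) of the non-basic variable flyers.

-3

Check each constraint at x*: press time 253/253 (tight); paper 444/444 (tight); ink 257/278 (slack 21).
By complementary slackness, y = 0 for the non-binding constraint.
Dual feasibility on the basic columns requires 2·y_press time + 6·y_paper = 36, 5·y_press time + 6·y_paper = 54.
This yields shadow prices y_press time = 6, y_paper = 4.
Reduced cost of flyers: c₃ − yᵀa₃ = 33 − (6·4 + 4·3) = 33 − 36 = -3.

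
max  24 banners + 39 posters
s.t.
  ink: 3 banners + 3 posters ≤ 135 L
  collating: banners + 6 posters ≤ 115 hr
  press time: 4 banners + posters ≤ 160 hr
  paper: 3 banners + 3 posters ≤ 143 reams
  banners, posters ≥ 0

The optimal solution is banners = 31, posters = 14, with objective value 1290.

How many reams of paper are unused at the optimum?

paper used = 3·31 + 3·14 = 135; slack = 143 − 135 = 8.

8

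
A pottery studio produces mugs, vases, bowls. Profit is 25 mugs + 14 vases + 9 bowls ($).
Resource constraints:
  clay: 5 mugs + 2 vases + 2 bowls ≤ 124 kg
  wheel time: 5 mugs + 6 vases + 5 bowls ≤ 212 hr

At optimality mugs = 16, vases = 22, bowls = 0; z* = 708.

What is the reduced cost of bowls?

-4

Both clay and wheel time are binding at x*.
Dual feasibility on the basic columns requires 5·y_clay + 5·y_wheel time = 25, 2·y_clay + 6·y_wheel time = 14.
→ y_clay = 4 and y_wheel time = 1.
Reduced cost of bowls: c₃ − yᵀa₃ = 9 − (4·2 + 1·5) = 9 − 13 = -4.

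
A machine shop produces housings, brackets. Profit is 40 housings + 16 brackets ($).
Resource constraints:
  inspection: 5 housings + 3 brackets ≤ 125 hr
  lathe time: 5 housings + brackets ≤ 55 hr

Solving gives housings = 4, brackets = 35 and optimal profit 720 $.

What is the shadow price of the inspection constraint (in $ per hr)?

4

At the optimum: inspection uses 125 of 125 (binding); lathe time uses 55 of 55 (binding).
From A_Bᵀ y = c: 5·y_inspection + 5·y_lathe time = 40; 3·y_inspection + 1·y_lathe time = 16.
This yields shadow prices y_inspection = 4, y_lathe time = 4.
Shadow price of inspection = 4.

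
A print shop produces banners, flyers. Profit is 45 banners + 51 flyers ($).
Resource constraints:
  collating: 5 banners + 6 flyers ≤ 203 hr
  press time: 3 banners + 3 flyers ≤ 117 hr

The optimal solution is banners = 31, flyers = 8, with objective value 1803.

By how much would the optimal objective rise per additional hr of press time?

Check each constraint at x*: collating 203/203 (tight); press time 117/117 (tight).
Dual feasibility on the basic columns requires 5·y_collating + 3·y_press time = 45, 6·y_collating + 3·y_press time = 51.
This yields shadow prices y_collating = 6, y_press time = 5.
Shadow price of press time = 5.

5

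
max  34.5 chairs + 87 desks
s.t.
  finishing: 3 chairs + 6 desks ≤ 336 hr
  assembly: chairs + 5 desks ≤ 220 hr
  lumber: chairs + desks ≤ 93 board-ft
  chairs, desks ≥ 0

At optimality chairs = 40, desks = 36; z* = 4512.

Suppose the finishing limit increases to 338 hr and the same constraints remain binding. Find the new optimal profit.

Binding: finishing and assembly. Non-binding: lumber (17 unused).
By complementary slackness, y = 0 for the non-binding constraint.
From A_Bᵀ y = c: 3·y_finishing + 1·y_assembly = 34.5; 6·y_finishing + 5·y_assembly = 87.
→ y_finishing = 9.5 and y_assembly = 6.
Δz = y_finishing·Δb = 9.5 × (2) = 19, so new z* = 4512 + 19 = 4531.

4531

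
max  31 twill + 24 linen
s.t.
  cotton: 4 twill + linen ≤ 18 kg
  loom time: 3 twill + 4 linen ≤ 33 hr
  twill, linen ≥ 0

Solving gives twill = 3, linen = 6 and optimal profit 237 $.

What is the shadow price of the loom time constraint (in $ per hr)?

Check each constraint at x*: cotton 18/18 (tight); loom time 33/33 (tight).
The binding rows give the dual system: 4·y_cotton + 3·y_loom time = 31 and 1·y_cotton + 4·y_loom time = 24.
Solving: y_cotton = 4, y_loom time = 5.
Shadow price of loom time = 5.

5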